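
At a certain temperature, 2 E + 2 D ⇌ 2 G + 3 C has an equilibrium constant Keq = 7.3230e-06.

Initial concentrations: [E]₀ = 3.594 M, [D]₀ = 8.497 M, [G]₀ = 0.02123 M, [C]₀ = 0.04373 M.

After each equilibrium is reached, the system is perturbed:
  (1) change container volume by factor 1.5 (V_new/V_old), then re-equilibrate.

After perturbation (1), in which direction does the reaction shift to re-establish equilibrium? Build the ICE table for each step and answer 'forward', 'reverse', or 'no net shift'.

Q₀ = 4.0416e-11 vs Keq = 7.3230e-06 ⇒ Q<K, forward
Step 1:
                  E         D         G         C
  init        3.594     8.497   0.02123   0.04373
  Δ         -0.2516   -0.2516    0.2516    0.3774
  eq          3.342     8.245    0.2729    0.4212
  solve Keq expr → x = 0.1258; check Q = 7.3230e-06
Then change container volume by factor 1.5 (V_new/V_old).
Step 2:
                  E         D         G         C
  init        2.228     5.497    0.1819    0.2808
  Δ        -0.01488  -0.01488   0.01488   0.02231
  eq          2.213     5.482    0.1968    0.3031
  solve Keq expr → x = 0.007438; check Q = 7.3230e-06

Direction: forward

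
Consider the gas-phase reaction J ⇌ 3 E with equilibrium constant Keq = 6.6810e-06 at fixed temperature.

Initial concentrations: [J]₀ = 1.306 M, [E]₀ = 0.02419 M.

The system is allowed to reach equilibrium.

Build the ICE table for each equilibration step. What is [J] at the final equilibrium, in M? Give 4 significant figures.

Q₀ = 1.0838e-05 vs Keq = 6.6810e-06 ⇒ Q>K, reverse
Step 1:
                  J         E
  init        1.306   0.02419
  Δ        0.001199 -0.003597
  eq          1.307   0.02059
  solve Keq expr → x = -0.001199; check Q = 6.6810e-06

[J]_eq = 1.307 M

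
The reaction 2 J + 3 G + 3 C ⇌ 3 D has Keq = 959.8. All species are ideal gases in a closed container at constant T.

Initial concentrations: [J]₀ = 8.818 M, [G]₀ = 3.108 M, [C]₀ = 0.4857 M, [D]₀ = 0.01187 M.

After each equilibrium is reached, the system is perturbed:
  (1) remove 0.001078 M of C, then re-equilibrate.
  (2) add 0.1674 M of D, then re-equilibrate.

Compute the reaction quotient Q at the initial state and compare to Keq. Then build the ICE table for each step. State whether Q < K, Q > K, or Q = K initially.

Q₀ = 6.2527e-09; Q < K (proceeds forward)

Q₀ = 6.2527e-09 vs Keq = 959.8 ⇒ Q<K, forward
Step 1:
                   J          G          C          D
  Initial      8.818      3.108     0.4857    0.01187
  Change     -0.3208    -0.4811    -0.4811     0.4811
  Equil        8.497      2.627   0.004569      0.493
  solve Keq expr → x = 0.1604; check Q = 959.8
Then remove 0.001078 M of C.
Step 2:
                   J          G          C          D
  Initial      8.497      2.627   0.003491      0.493
  Change  7.1068e-04   0.001066   0.001066  -0.001066
  Equil        8.498      2.628   0.004557     0.4919
  solve Keq expr → x = -3.5534e-04; check Q = 959.8
Then add 0.1674 M of D.
Step 3:
                   J          G          C          D
  Initial      8.498      2.628   0.004557     0.6593
  Change    0.001022   0.001532   0.001532  -0.001532
  Equil        8.499      2.629    0.00609     0.6578
  solve Keq expr → x = -5.1083e-04; check Q = 959.8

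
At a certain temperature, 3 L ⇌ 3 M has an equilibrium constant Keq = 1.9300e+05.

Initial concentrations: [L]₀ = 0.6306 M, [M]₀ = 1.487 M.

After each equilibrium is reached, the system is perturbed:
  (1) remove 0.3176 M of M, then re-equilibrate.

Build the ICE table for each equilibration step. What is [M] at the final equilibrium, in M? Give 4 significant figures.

Q₀ = 13.11 vs Keq = 1.9300e+05 ⇒ Q<K, forward
Step 1:
                  L         M
  I          0.6306     1.487
  C         -0.5946    0.5946
  E         0.03602     2.082
  solve Keq expr → x = 0.1982; check Q = 1.9300e+05
Then remove 0.3176 M of M.
Step 2:
                  L         M
  I         0.03602     1.764
  C       -0.005402  0.005402
  E         0.03062     1.769
  solve Keq expr → x = 0.001801; check Q = 1.9300e+05

[M]_eq = 1.769 M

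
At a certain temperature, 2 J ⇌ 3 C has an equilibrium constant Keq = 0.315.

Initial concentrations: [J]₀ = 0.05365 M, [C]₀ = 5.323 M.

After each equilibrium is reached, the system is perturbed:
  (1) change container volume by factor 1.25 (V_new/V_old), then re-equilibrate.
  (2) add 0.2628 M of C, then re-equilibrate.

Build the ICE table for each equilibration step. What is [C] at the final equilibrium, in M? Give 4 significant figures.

[C]_eq = 1.176 M

Q₀ = 5.2400e+04 vs Keq = 0.315 ⇒ Q>K, reverse
Step 1:
                   J          C
  I          0.05365      5.323
  C            2.665     -3.998
  E            2.719      1.325
  solve Keq expr → x = -1.333; check Q = 0.315
Then change container volume by factor 1.25 (V_new/V_old).
Step 2:
                   J          C
  I            2.175       1.06
  C         -0.04423    0.06634
  E            2.131      1.127
  solve Keq expr → x = 0.02211; check Q = 0.315
Then add 0.2628 M of C.
Step 3:
                   J          C
  I            2.131      1.389
  C           0.1422    -0.2132
  E            2.273      1.176
  solve Keq expr → x = -0.07108; check Q = 0.315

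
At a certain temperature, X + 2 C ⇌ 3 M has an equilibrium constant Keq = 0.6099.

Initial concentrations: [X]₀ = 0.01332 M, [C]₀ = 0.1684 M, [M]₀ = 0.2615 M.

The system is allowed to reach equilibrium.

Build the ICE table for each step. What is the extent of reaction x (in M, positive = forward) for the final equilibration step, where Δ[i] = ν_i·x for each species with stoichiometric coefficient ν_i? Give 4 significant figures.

x = -0.04345 M

Q₀ = 47.34 vs Keq = 0.6099 ⇒ Q>K, reverse
Step 1:
                  X         C         M
  Initial   0.01332    0.1684    0.2615
  Change    0.04345   0.08689   -0.1303
  Equil     0.05677    0.2553    0.1312
  solve Keq expr → x = -0.04345; check Q = 0.6099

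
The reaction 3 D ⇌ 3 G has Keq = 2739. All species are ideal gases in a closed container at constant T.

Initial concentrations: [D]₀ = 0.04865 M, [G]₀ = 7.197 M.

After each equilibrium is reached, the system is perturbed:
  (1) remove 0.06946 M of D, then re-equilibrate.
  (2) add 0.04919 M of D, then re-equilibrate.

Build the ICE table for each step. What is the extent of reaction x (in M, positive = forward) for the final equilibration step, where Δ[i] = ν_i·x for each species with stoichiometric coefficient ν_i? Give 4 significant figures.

Q₀ = 3.2375e+06 vs Keq = 2739 ⇒ Q>K, reverse
Step 1:
                    D           G
  I           0.04865       7.197
  C            0.4347     -0.4347
  E            0.4833       6.762
  solve Keq expr → x = -0.1449; check Q = 2739
Then remove 0.06946 M of D.
Step 2:
                    D           G
  I            0.4139       6.762
  C           0.06483    -0.06483
  E            0.4787       6.698
  solve Keq expr → x = -0.02161; check Q = 2739
Then add 0.04919 M of D.
Step 3:
                    D           G
  I            0.5279       6.698
  C          -0.04591     0.04591
  E             0.482       6.743
  solve Keq expr → x = 0.0153; check Q = 2739

x = 0.0153 M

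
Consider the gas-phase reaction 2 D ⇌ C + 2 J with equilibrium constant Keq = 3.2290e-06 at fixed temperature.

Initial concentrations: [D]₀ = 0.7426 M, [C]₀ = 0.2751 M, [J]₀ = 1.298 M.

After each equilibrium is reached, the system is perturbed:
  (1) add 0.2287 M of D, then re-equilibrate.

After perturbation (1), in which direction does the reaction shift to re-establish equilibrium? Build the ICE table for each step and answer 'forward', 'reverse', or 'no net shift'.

Q₀ = 0.8405 vs Keq = 3.2290e-06 ⇒ Q>K, reverse
Step 1:
                   D          C          J
  I           0.7426     0.2751      1.298
  C           0.5502    -0.2751    -0.5502
  E            1.293 9.6499e-06     0.7478
  solve Keq expr → x = -0.2751; check Q = 3.2290e-06
Then add 0.2287 M of D.
Step 2:
                   D          C          J
  I            1.521 9.6499e-06     0.7478
  C       -7.4317e-06 3.7159e-06 7.4317e-06
  E            1.521 1.3366e-05     0.7478
  solve Keq expr → x = 3.7159e-06; check Q = 3.2290e-06

Direction: forward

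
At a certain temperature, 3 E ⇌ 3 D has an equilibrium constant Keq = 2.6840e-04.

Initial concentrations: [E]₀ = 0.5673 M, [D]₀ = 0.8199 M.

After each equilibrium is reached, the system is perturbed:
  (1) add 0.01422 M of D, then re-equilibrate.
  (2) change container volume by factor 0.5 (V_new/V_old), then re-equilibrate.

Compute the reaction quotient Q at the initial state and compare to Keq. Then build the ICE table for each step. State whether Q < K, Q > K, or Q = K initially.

Q₀ = 3.019 vs Keq = 2.6840e-04 ⇒ Q>K, reverse
Step 1:
                    E           D
  init         0.5673      0.8199
  Δ            0.7358     -0.7358
  eq            1.303     0.08406
  solve Keq expr → x = -0.2453; check Q = 2.6840e-04
Then add 0.01422 M of D.
Step 2:
                    E           D
  init          1.303     0.09828
  Δ           0.01336    -0.01336
  eq            1.316     0.08492
  solve Keq expr → x = -0.004453; check Q = 2.6840e-04
Then change container volume by factor 0.5 (V_new/V_old).
Step 3:
                    E           D
  init          2.633      0.1698
  Δ                 0           0
  eq            2.633      0.1698
  solve Keq expr → x = 0; check Q = 2.6840e-04

Q₀ = 3.019; Q > K (proceeds reverse)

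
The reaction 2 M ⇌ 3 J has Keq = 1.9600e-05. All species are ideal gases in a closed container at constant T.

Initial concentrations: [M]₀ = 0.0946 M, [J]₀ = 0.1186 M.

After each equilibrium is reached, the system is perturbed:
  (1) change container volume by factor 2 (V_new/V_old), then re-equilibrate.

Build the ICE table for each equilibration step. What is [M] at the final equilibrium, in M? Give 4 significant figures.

[M]_eq = 0.0834 M

Q₀ = 0.1864 vs Keq = 1.9600e-05 ⇒ Q>K, reverse
Step 1:
                   M          J
  I           0.0946     0.1186
  C          0.07359    -0.1104
  E           0.1682   0.008215
  solve Keq expr → x = -0.03679; check Q = 1.9600e-05
Then change container volume by factor 2 (V_new/V_old).
Step 2:
                   M          J
  I          0.08409   0.004108
  C       -6.9279e-04   0.001039
  E           0.0834   0.005147
  solve Keq expr → x = 3.4640e-04; check Q = 1.9600e-05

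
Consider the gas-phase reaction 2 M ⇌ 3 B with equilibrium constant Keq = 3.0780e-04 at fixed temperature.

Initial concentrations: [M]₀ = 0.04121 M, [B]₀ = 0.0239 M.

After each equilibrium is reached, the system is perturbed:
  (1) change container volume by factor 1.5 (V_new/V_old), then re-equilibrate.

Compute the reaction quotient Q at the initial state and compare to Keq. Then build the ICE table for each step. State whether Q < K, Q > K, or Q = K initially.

Q₀ = 0.008039; Q > K (proceeds reverse)

Q₀ = 0.008039 vs Keq = 3.0780e-04 ⇒ Q>K, reverse
Step 1:
                  M         B
  Initial   0.04121    0.0239
  Change   0.009747  -0.01462
  Equil     0.05096   0.00928
  solve Keq expr → x = -0.004873; check Q = 3.0780e-04
Then change container volume by factor 1.5 (V_new/V_old).
Step 2:
                  M         B
  Initial   0.03397  0.006187
  Change  -5.4614e-04 8.1921e-04
  Equil     0.03342  0.007006
  solve Keq expr → x = 2.7307e-04; check Q = 3.0780e-04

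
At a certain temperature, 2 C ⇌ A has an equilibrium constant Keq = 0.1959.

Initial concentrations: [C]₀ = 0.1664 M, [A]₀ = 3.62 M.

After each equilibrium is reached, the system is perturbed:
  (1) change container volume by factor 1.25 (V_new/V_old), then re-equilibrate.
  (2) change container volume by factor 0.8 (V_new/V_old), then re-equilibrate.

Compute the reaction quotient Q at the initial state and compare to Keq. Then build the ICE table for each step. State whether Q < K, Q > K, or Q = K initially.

Q₀ = 130.7 vs Keq = 0.1959 ⇒ Q>K, reverse
Step 1:
                   C          A
  I           0.1664       3.62
  C            3.089     -1.544
  E            3.255      2.076
  solve Keq expr → x = -1.544; check Q = 0.1959
Then change container volume by factor 1.25 (V_new/V_old).
Step 2:
                   C          A
  I            2.604      1.661
  C           0.2126    -0.1063
  E            2.817      1.554
  solve Keq expr → x = -0.1063; check Q = 0.1959
Then change container volume by factor 0.8 (V_new/V_old).
Step 3:
                   C          A
  I            3.521      1.943
  C          -0.2658     0.1329
  E            3.255      2.076
  solve Keq expr → x = 0.1329; check Q = 0.1959

Q₀ = 130.7; Q > K (proceeds reverse)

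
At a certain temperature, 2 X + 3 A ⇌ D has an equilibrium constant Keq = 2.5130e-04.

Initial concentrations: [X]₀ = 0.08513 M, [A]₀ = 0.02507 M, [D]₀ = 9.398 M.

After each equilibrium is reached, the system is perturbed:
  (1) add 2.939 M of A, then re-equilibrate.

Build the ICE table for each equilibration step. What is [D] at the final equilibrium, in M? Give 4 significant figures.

[D]_eq = 6.94 M

Q₀ = 8.2301e+07 vs Keq = 2.5130e-04 ⇒ Q>K, reverse
Step 1:
                   X          A          D
  I          0.08513    0.02507      9.398
  C            5.927       8.89     -2.963
  E            6.012      8.915      6.435
  solve Keq expr → x = -2.963; check Q = 2.5130e-04
Then add 2.939 M of A.
Step 2:
                   X          A          D
  I            6.012      11.85      6.435
  C           -1.011     -1.517     0.5056
  E                5      10.34       6.94
  solve Keq expr → x = 0.5056; check Q = 2.5130e-04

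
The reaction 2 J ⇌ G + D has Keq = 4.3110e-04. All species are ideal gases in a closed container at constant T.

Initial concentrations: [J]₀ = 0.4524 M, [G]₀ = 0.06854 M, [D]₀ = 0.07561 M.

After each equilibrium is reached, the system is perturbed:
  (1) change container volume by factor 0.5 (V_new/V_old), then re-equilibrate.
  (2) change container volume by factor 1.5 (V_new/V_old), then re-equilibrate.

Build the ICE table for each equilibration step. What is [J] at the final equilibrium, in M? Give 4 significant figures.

Q₀ = 0.02532 vs Keq = 4.3110e-04 ⇒ Q>K, reverse
Step 1:
                   J          G          D
  init        0.4524    0.06854    0.07561
  Δ           0.1194   -0.05969   -0.05969
  eq          0.5718   0.008852    0.01592
  solve Keq expr → x = -0.05969; check Q = 4.3110e-04
Then change container volume by factor 0.5 (V_new/V_old).
Step 2:
                   J          G          D
  init         1.144     0.0177    0.03184
  Δ                0          0          0
  eq           1.144     0.0177    0.03184
  solve Keq expr → x = 0; check Q = 4.3110e-04
Then change container volume by factor 1.5 (V_new/V_old).
Step 3:
                   J          G          D
  init        0.7624     0.0118    0.02123
  Δ                0          0          0
  eq          0.7624     0.0118    0.02123
  solve Keq expr → x = 0; check Q = 4.3110e-04

[J]_eq = 0.7624 M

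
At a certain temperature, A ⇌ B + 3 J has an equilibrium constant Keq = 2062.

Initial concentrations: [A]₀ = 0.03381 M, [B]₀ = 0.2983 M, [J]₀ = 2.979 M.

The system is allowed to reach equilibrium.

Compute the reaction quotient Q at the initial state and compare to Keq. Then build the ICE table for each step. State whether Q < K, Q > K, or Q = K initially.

Q₀ = 233.2 vs Keq = 2062 ⇒ Q<K, forward
Step 1:
                  A         B         J
  init      0.03381    0.2983     2.979
  Δ        -0.02923   0.02923   0.08769
  eq       0.004581    0.3275     3.067
  solve Keq expr → x = 0.02923; check Q = 2062

Q₀ = 233.2; Q < K (proceeds forward)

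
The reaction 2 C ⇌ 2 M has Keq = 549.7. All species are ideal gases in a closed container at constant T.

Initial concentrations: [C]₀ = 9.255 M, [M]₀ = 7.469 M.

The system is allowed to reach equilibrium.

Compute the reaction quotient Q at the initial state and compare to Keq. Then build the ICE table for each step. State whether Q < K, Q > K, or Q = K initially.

Q₀ = 0.6513 vs Keq = 549.7 ⇒ Q<K, forward
Step 1:
                  C         M
  init        9.255     7.469
  Δ          -8.571     8.571
  eq         0.6841     16.04
  solve Keq expr → x = 4.285; check Q = 549.7

Q₀ = 0.6513; Q < K (proceeds forward)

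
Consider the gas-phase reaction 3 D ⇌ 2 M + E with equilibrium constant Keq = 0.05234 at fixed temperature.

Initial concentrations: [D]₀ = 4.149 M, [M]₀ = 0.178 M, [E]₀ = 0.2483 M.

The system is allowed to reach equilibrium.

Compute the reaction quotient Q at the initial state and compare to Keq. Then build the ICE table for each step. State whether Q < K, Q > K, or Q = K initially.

Q₀ = 1.1015e-04; Q < K (proceeds forward)

Q₀ = 1.1015e-04 vs Keq = 0.05234 ⇒ Q<K, forward
Step 1:
                   D          M          E
  I            4.149      0.178     0.2483
  C           -1.476      0.984      0.492
  E            2.673      1.162     0.7403
  solve Keq expr → x = 0.492; check Q = 0.05234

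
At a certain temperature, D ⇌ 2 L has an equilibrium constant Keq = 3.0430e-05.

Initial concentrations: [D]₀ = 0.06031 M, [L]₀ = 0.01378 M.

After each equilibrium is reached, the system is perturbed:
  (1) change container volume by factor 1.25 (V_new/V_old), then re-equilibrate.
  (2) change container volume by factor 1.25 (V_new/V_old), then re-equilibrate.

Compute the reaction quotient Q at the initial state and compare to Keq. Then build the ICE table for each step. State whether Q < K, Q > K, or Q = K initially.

Q₀ = 0.003149; Q > K (proceeds reverse)

Q₀ = 0.003149 vs Keq = 3.0430e-05 ⇒ Q>K, reverse
Step 1:
                  D         L
  init      0.06031   0.01378
  Δ        0.006179  -0.01236
  eq        0.06649  0.001422
  solve Keq expr → x = -0.006179; check Q = 3.0430e-05
Then change container volume by factor 1.25 (V_new/V_old).
Step 2:
                  D         L
  init      0.05319  0.001138
  Δ       -6.6758e-05 1.3352e-04
  eq        0.05312  0.001271
  solve Keq expr → x = 6.6758e-05; check Q = 3.0430e-05
Then change container volume by factor 1.25 (V_new/V_old).
Step 3:
                  D         L
  init       0.0425  0.001017
  Δ       -5.9630e-05 1.1926e-04
  eq        0.04244  0.001136
  solve Keq expr → x = 5.9630e-05; check Q = 3.0430e-05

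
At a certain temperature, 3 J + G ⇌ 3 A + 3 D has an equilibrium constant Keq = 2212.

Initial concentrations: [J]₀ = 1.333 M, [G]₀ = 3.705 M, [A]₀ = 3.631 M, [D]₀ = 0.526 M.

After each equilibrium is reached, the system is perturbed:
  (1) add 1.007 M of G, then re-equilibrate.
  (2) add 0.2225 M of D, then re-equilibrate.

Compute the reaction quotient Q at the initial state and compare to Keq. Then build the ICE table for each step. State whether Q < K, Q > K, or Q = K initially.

Q₀ = 0.7939 vs Keq = 2212 ⇒ Q<K, forward
Step 1:
                  J         G         A         D
  init        1.333     3.705     3.631     0.526
  Δ         -0.9783   -0.3261    0.9783    0.9783
  eq         0.3547     3.379     4.609     1.504
  solve Keq expr → x = 0.3261; check Q = 2212
Then add 1.007 M of G.
Step 2:
                  J         G         A         D
  init       0.3547     4.386     4.609     1.504
  Δ        -0.02279 -0.007595   0.02279   0.02279
  eq         0.3319     4.378     4.632     1.527
  solve Keq expr → x = 0.007595; check Q = 2212
Then add 0.2225 M of D.
Step 3:
                  J         G         A         D
  init       0.3319     4.378     4.632      1.75
  Δ         0.03699   0.01233  -0.03699  -0.03699
  eq         0.3689     4.391     4.595     1.713
  solve Keq expr → x = -0.01233; check Q = 2212

Q₀ = 0.7939; Q < K (proceeds forward)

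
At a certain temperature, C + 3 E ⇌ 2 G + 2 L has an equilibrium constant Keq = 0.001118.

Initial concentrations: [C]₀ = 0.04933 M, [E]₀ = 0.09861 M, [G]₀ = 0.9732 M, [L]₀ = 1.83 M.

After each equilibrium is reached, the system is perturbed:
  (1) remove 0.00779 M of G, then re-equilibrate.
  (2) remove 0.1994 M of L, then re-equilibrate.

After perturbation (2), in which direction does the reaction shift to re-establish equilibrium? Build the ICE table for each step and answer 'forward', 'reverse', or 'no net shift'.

Q₀ = 6.7055e+04 vs Keq = 0.001118 ⇒ Q>K, reverse
Step 1:
                  C         E         G         L
  I         0.04933   0.09861    0.9732      1.83
  C          0.4626     1.388   -0.9253   -0.9253
  E           0.512     1.487   0.04793    0.9047
  solve Keq expr → x = -0.4626; check Q = 0.001118
Then remove 0.00779 M of G.
Step 2:
                  C         E         G         L
  I           0.512     1.487   0.04014    0.9047
  C       -0.003394  -0.01018  0.006789  0.006789
  E          0.5086     1.476   0.04693    0.9115
  solve Keq expr → x = 0.003394; check Q = 0.001118
Then remove 0.1994 M of L.
Step 3:
                  C         E         G         L
  I          0.5086     1.476   0.04693    0.7121
  C       -0.005467   -0.0164   0.01093   0.01093
  E          0.5031      1.46   0.05786    0.7231
  solve Keq expr → x = 0.005467; check Q = 0.001118

Direction: forward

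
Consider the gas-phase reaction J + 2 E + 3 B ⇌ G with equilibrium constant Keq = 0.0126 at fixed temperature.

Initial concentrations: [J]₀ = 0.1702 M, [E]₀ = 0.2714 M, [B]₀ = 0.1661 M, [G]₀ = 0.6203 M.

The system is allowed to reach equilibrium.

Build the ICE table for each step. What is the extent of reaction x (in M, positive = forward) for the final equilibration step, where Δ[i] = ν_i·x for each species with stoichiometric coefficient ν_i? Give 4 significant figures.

Q₀ = 1.0797e+04 vs Keq = 0.0126 ⇒ Q>K, reverse
Step 1:
                   J          E          B          G
  Initial     0.1702     0.2714     0.1661     0.6203
  Change      0.5331      1.066      1.599    -0.5331
  Equil       0.7033      1.338      1.765    0.08722
  solve Keq expr → x = -0.5331; check Q = 0.0126

x = -0.5331 M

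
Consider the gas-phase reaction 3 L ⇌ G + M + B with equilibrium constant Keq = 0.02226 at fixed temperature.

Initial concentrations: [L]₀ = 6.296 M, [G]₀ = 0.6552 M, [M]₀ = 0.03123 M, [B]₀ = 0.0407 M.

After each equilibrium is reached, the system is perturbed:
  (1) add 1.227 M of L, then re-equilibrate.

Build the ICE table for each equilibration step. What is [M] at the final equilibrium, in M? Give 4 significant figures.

[M]_eq = 1.064 M

Q₀ = 3.3369e-06 vs Keq = 0.02226 ⇒ Q<K, forward
Step 1:
                  L         G         M         B
  init        6.296    0.6552   0.03123    0.0407
  Δ          -2.545    0.8482    0.8482    0.8482
  eq          3.751     1.503    0.8794    0.8889
  solve Keq expr → x = 0.8482; check Q = 0.02226
Then add 1.227 M of L.
Step 2:
                  L         G         M         B
  init        4.978     1.503    0.8794    0.8889
  Δ         -0.5539    0.1846    0.1846    0.1846
  eq          4.425     1.688     1.064     1.074
  solve Keq expr → x = 0.1846; check Q = 0.02226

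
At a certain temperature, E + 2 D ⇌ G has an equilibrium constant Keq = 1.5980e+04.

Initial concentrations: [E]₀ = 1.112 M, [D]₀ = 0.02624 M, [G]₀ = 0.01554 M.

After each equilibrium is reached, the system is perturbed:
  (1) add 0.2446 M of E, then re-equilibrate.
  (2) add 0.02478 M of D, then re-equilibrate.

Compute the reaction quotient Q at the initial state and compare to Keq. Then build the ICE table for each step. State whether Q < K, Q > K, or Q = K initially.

Q₀ = 20.3 vs Keq = 1.5980e+04 ⇒ Q<K, forward
Step 1:
                    E           D           G
  Initial       1.112     0.02624     0.01554
  Change     -0.01249    -0.02498     0.01249
  Equil           1.1    0.001263     0.02803
  solve Keq expr → x = 0.01249; check Q = 1.5980e+04
Then add 0.2446 M of E.
Step 2:
                    E           D           G
  Initial       1.344    0.001263     0.02803
  Change  -5.9723e-05 -1.1945e-04  5.9723e-05
  Equil         1.344    0.001144     0.02809
  solve Keq expr → x = 5.9723e-05; check Q = 1.5980e+04
Then add 0.02478 M of D.
Step 3:
                    E           D           G
  Initial       1.344     0.02592     0.02809
  Change     -0.01227    -0.02455     0.01227
  Equil         1.332    0.001377     0.04036
  solve Keq expr → x = 0.01227; check Q = 1.5980e+04

Q₀ = 20.3; Q < K (proceeds forward)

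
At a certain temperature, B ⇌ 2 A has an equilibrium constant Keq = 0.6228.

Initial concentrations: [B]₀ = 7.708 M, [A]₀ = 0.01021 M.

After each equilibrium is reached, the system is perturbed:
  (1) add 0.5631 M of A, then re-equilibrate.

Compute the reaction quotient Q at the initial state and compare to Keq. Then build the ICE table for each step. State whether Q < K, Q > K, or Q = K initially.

Q₀ = 1.3524e-05 vs Keq = 0.6228 ⇒ Q<K, forward
Step 1:
                   B          A
  init         7.708    0.01021
  Δ           -1.016      2.031
  eq           6.692      2.042
  solve Keq expr → x = 1.016; check Q = 0.6228
Then add 0.5631 M of A.
Step 2:
                   B          A
  init         6.692      2.605
  Δ           0.2618    -0.5236
  eq           6.954      2.081
  solve Keq expr → x = -0.2618; check Q = 0.6228

Q₀ = 1.3524e-05; Q < K (proceeds forward)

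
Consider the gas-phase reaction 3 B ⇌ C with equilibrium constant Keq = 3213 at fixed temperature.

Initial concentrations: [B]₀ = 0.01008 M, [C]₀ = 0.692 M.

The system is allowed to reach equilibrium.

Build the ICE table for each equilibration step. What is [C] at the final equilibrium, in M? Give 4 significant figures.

Q₀ = 6.7565e+05 vs Keq = 3213 ⇒ Q>K, reverse
Step 1:
                    B           C
  I           0.01008       0.692
  C           0.04938    -0.01646
  E           0.05946      0.6755
  solve Keq expr → x = -0.01646; check Q = 3213

[C]_eq = 0.6755 M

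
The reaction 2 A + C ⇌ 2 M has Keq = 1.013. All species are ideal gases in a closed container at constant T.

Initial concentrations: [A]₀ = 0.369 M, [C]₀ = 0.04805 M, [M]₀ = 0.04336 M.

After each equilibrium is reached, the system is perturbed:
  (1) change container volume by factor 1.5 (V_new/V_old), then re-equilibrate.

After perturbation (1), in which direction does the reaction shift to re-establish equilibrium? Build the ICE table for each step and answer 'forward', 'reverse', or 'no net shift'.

Q₀ = 0.2874 vs Keq = 1.013 ⇒ Q<K, forward
Step 1:
                   A          C          M
  I            0.369    0.04805    0.04336
  C         -0.02313   -0.01157    0.02313
  E           0.3459    0.03648    0.06649
  solve Keq expr → x = 0.01157; check Q = 1.013
Then change container volume by factor 1.5 (V_new/V_old).
Step 2:
                   A          C          M
  I           0.2306    0.02432    0.04433
  C         0.005325   0.002662  -0.005325
  E           0.2359    0.02699      0.039
  solve Keq expr → x = -0.002662; check Q = 1.013

Direction: reverse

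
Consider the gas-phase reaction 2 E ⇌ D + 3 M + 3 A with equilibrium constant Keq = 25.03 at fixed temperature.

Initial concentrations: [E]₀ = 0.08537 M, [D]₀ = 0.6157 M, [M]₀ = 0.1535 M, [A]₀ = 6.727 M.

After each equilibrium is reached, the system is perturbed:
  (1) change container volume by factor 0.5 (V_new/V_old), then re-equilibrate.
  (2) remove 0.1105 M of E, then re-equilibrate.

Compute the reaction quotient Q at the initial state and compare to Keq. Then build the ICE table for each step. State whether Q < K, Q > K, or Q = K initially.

Q₀ = 93.01; Q > K (proceeds reverse)

Q₀ = 93.01 vs Keq = 25.03 ⇒ Q>K, reverse
Step 1:
                  E         D         M         A
  init      0.08537    0.6157    0.1535     6.727
  Δ         0.02365  -0.01182  -0.03547  -0.03547
  eq          0.109    0.6039     0.118     6.692
  solve Keq expr → x = -0.01182; check Q = 25.03
Then change container volume by factor 0.5 (V_new/V_old).
Step 2:
                  E         D         M         A
  init        0.218     1.208    0.2361     13.38
  Δ         0.09305  -0.04652   -0.1396   -0.1396
  eq         0.3111     1.161   0.09648     13.24
  solve Keq expr → x = -0.04652; check Q = 25.03
Then remove 0.1105 M of E.
Step 3:
                  E         D         M         A
  init       0.2006     1.161   0.09648     13.24
  Δ         0.01394 -0.006968   -0.0209   -0.0209
  eq         0.2145     1.154   0.07558     13.22
  solve Keq expr → x = -0.006968; check Q = 25.03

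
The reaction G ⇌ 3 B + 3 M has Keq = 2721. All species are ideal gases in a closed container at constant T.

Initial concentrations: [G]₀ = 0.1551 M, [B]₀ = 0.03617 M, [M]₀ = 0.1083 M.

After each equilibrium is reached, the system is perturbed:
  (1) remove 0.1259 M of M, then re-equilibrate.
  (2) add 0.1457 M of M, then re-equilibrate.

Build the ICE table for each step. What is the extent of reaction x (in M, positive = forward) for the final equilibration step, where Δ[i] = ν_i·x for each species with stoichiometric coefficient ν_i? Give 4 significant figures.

x = -5.5226e-06 M

Q₀ = 3.8754e-07 vs Keq = 2721 ⇒ Q<K, forward
Step 1:
                  G         B         M
  Initial    0.1551   0.03617    0.1083
  Change    -0.1551    0.4653    0.4653
  Equil   8.7439e-06    0.5014    0.5736
  solve Keq expr → x = 0.1551; check Q = 2721
Then remove 0.1259 M of M.
Step 2:
                  G         B         M
  Initial 8.7439e-06    0.5014    0.4477
  Change  -4.5858e-06 1.3757e-05 1.3757e-05
  Equil   4.1581e-06    0.5015    0.4477
  solve Keq expr → x = 4.5858e-06; check Q = 2721
Then add 0.1457 M of M.
Step 3:
                  G         B         M
  Initial 4.1581e-06    0.5015    0.5934
  Change  5.5226e-06 -1.6568e-05 -1.6568e-05
  Equil   9.6808e-06    0.5014    0.5934
  solve Keq expr → x = -5.5226e-06; check Q = 2721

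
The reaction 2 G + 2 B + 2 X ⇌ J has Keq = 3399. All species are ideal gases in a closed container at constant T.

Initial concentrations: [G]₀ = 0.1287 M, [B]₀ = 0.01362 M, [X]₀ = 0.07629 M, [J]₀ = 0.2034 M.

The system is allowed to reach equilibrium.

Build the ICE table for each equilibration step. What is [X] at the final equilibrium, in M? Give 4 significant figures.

[X]_eq = 0.1961 M

Q₀ = 1.1374e+07 vs Keq = 3399 ⇒ Q>K, reverse
Step 1:
                   G          B          X          J
  init        0.1287    0.01362    0.07629     0.2034
  Δ           0.1198     0.1198     0.1198   -0.05988
  eq          0.2485     0.1334     0.1961     0.1435
  solve Keq expr → x = -0.05988; check Q = 3399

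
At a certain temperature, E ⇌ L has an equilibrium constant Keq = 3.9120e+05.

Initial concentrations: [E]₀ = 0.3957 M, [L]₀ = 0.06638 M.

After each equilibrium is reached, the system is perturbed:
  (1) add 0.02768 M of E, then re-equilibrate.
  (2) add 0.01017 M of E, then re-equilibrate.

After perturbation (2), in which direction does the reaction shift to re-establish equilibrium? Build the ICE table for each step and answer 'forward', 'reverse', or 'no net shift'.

Q₀ = 0.1678 vs Keq = 3.9120e+05 ⇒ Q<K, forward
Step 1:
                    E           L
  Initial      0.3957     0.06638
  Change      -0.3957      0.3957
  Equil    1.1812e-06      0.4621
  solve Keq expr → x = 0.3957; check Q = 3.9120e+05
Then add 0.02768 M of E.
Step 2:
                    E           L
  Initial     0.02768      0.4621
  Change     -0.02768     0.02768
  Equil    1.2519e-06      0.4898
  solve Keq expr → x = 0.02768; check Q = 3.9120e+05
Then add 0.01017 M of E.
Step 3:
                    E           L
  Initial     0.01017      0.4898
  Change     -0.01017     0.01017
  Equil    1.2779e-06      0.4999
  solve Keq expr → x = 0.01017; check Q = 3.9120e+05

Direction: forward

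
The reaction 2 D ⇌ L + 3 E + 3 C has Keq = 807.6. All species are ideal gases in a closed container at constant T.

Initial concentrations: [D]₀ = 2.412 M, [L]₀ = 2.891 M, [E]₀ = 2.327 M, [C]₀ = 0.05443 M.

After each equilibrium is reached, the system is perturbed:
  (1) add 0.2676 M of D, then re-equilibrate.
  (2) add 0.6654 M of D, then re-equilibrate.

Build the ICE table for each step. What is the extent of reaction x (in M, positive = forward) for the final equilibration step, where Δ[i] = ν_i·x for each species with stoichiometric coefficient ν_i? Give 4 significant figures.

Q₀ = 0.00101 vs Keq = 807.6 ⇒ Q<K, forward
Step 1:
                  D         L         E         C
  I           2.412     2.891     2.327   0.05443
  C          -1.148    0.5741     1.722     1.722
  E           1.264     3.465     4.049     1.777
  solve Keq expr → x = 0.5741; check Q = 807.6
Then add 0.2676 M of D.
Step 2:
                  D         L         E         C
  I           1.531     3.465     4.049     1.777
  C        -0.07631   0.03815    0.1145    0.1145
  E           1.455     3.503     4.164     1.891
  solve Keq expr → x = 0.03815; check Q = 807.6
Then add 0.6654 M of D.
Step 3:
                  D         L         E         C
  I           2.121     3.503     4.164     1.891
  C          -0.171   0.08549    0.2565    0.2565
  E            1.95     3.589      4.42     2.148
  solve Keq expr → x = 0.08549; check Q = 807.6

x = 0.08549 M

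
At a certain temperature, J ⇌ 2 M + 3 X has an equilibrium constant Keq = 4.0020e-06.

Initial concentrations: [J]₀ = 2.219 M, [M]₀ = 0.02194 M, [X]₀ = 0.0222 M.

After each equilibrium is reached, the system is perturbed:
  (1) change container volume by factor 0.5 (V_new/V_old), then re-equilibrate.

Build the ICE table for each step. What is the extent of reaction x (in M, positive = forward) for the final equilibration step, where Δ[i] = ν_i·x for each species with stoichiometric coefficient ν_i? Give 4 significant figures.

Q₀ = 2.3734e-09 vs Keq = 4.0020e-06 ⇒ Q<K, forward
Step 1:
                   J          M          X
  init         2.219    0.02194     0.0222
  Δ         -0.02939    0.05878    0.08818
  eq            2.19    0.08072     0.1104
  solve Keq expr → x = 0.02939; check Q = 4.0020e-06
Then change container volume by factor 0.5 (V_new/V_old).
Step 2:
                   J          M          X
  init         4.379     0.1614     0.2208
  Δ          0.03238   -0.06476   -0.09714
  eq           4.412    0.09669     0.1236
  solve Keq expr → x = -0.03238; check Q = 4.0020e-06

x = -0.03238 M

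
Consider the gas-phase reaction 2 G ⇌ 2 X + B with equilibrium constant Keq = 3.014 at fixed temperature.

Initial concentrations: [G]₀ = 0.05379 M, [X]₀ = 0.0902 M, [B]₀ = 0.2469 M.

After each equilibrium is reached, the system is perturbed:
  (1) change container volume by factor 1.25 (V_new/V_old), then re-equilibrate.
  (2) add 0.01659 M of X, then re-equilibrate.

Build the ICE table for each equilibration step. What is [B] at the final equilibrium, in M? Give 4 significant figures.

Q₀ = 0.6943 vs Keq = 3.014 ⇒ Q<K, forward
Step 1:
                   G          X          B
  init       0.05379     0.0902     0.2469
  Δ         -0.02122    0.02122    0.01061
  eq         0.03257     0.1114     0.2575
  solve Keq expr → x = 0.01061; check Q = 3.014
Then change container volume by factor 1.25 (V_new/V_old).
Step 2:
                   G          X          B
  init       0.02605    0.08914      0.206
  Δ        -0.002132   0.002132   0.001066
  eq         0.02392    0.09127     0.2071
  solve Keq expr → x = 0.001066; check Q = 3.014
Then add 0.01659 M of X.
Step 3:
                   G          X          B
  init       0.02392     0.1079     0.2071
  Δ         0.003357  -0.003357  -0.001679
  eq         0.02728     0.1045     0.2054
  solve Keq expr → x = -0.001679; check Q = 3.014

[B]_eq = 0.2054 M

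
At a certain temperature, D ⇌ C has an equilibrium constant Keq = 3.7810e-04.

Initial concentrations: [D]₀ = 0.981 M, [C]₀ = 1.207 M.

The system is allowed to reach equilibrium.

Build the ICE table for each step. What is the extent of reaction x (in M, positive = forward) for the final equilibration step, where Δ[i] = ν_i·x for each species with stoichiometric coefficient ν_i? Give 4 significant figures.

Q₀ = 1.23 vs Keq = 3.7810e-04 ⇒ Q>K, reverse
Step 1:
                   D          C
  Initial      0.981      1.207
  Change       1.206     -1.206
  Equil        2.187 8.2697e-04
  solve Keq expr → x = -1.206; check Q = 3.7810e-04

x = -1.206 M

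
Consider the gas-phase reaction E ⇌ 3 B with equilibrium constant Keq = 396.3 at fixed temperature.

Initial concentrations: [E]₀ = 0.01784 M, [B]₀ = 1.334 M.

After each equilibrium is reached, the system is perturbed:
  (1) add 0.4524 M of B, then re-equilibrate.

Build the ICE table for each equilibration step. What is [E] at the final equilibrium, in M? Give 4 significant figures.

Q₀ = 133.1 vs Keq = 396.3 ⇒ Q<K, forward
Step 1:
                   E          B
  I          0.01784      1.334
  C         -0.01138    0.03413
  E         0.006462      1.368
  solve Keq expr → x = 0.01138; check Q = 396.3
Then add 0.4524 M of B.
Step 2:
                   E          B
  I         0.006462      1.821
  C         0.008158   -0.02447
  E          0.01462      1.796
  solve Keq expr → x = -0.008158; check Q = 396.3

[E]_eq = 0.01462 M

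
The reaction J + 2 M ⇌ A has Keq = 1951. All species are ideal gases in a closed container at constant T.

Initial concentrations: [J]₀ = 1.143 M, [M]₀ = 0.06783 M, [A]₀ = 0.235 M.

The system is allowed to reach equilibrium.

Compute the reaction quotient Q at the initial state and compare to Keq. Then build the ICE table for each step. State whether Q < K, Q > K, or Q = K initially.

Q₀ = 44.69; Q < K (proceeds forward)

Q₀ = 44.69 vs Keq = 1951 ⇒ Q<K, forward
Step 1:
                    J           M           A
  I             1.143     0.06783       0.235
  C          -0.02841    -0.05682     0.02841
  E             1.115     0.01101      0.2634
  solve Keq expr → x = 0.02841; check Q = 1951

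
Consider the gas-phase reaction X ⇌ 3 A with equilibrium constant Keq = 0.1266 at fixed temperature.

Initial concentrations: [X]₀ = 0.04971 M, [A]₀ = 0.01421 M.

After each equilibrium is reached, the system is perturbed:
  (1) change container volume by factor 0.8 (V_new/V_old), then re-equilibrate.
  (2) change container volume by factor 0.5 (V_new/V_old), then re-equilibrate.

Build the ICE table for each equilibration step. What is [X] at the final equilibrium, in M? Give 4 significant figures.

Q₀ = 5.7722e-05 vs Keq = 0.1266 ⇒ Q<K, forward
Step 1:
                    X           A
  I           0.04971     0.01421
  C          -0.03566       0.107
  E           0.01405      0.1212
  solve Keq expr → x = 0.03566; check Q = 0.1266
Then change container volume by factor 0.8 (V_new/V_old).
Step 2:
                    X           A
  I           0.01757      0.1515
  C          0.003942    -0.01183
  E           0.02151      0.1396
  solve Keq expr → x = -0.003942; check Q = 0.1266
Then change container volume by factor 0.5 (V_new/V_old).
Step 3:
                    X           A
  I           0.04302      0.2793
  C           0.02483    -0.07449
  E           0.06785      0.2048
  solve Keq expr → x = -0.02483; check Q = 0.1266

[X]_eq = 0.06785 M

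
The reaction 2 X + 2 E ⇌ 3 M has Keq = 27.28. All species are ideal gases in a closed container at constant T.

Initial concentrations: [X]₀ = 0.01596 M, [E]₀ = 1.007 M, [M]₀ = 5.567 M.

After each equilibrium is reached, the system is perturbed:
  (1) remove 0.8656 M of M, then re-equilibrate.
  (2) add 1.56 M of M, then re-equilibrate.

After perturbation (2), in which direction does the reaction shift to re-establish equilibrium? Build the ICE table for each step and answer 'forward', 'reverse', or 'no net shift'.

Direction: reverse

Q₀ = 6.6794e+05 vs Keq = 27.28 ⇒ Q>K, reverse
Step 1:
                   X          E          M
  init       0.01596      1.007      5.567
  Δ           0.8759     0.8759     -1.314
  eq          0.8919      1.883      4.253
  solve Keq expr → x = -0.438; check Q = 27.28
Then remove 0.8656 M of M.
Step 2:
                   X          E          M
  init        0.8919      1.883      3.388
  Δ          -0.1412    -0.1412     0.2118
  eq          0.7507      1.742      3.599
  solve Keq expr → x = 0.07061; check Q = 27.28
Then add 1.56 M of M.
Step 3:
                   X          E          M
  init        0.7507      1.742      5.159
  Δ           0.2527     0.2527     -0.379
  eq           1.003      1.994       4.78
  solve Keq expr → x = -0.1263; check Q = 27.28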